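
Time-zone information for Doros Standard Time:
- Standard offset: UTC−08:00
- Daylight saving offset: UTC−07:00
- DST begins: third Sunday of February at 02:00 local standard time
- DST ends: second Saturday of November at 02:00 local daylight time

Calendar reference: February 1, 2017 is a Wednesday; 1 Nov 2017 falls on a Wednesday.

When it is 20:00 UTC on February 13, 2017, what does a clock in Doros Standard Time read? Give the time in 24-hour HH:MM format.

12:00

1 February 2017 is a Wednesday, so the first Sunday is February 5 and the third is February 19.
1 November 2017 is a Wednesday, so the first Saturday is November 4 and the second is November 11.
At the standard offset (UTC−08:00), 20:00 UTC − 8h = 12:00 Doros Standard Time standard time.
The standard-time date in Doros Standard Time, February 13, 2017, is outside the daylight-saving period (19 February – 11 November), so Doros Standard Time is on standard time, UTC−08:00.
20:00 UTC − 8h = 12:00 local.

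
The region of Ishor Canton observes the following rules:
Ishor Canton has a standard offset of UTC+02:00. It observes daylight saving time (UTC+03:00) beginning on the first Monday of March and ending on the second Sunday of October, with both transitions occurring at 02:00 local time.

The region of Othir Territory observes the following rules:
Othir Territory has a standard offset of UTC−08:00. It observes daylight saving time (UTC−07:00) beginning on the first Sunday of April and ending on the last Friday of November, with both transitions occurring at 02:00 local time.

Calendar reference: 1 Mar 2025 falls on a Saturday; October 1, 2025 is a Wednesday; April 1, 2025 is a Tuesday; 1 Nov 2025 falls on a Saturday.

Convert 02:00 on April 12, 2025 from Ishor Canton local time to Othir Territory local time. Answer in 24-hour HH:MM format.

16:00

1 March 2025 is a Saturday, so the first Monday is March 3.
1 October 2025 is a Wednesday, so the first Sunday is October 5 and the second is October 12.
April 12, 2025 falls between 3 March and 12 October, so daylight saving is in effect and Ishor Canton is at UTC+03:00.
02:00 Ishor Canton − 3h = 23:00 UTC (rolling into the previous day, 11 April 2025).
1 April 2025 is a Tuesday, so the first Sunday is April 6.
1 November 2025 is a Saturday, so Fridays fall on 7, 14, 21, 28; the last is November 28.
At the standard offset (UTC−08:00), 23:00 UTC − 8h = 15:00 Othir Territory standard time.
The standard-time date in Othir Territory, April 11, 2025, falls between 6 April and 28 November, so daylight saving is in effect and Othir Territory is at UTC−07:00.
23:00 UTC − 7h = 16:00 Othir Territory.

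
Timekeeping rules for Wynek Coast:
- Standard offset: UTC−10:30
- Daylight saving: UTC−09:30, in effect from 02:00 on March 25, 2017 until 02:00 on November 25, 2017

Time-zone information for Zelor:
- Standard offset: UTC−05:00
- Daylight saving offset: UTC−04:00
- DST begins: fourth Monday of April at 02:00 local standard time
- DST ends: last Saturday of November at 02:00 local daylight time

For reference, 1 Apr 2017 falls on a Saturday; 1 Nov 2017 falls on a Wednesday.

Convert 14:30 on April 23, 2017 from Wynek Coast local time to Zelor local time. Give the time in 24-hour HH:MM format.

19:00

April 23, 2017 lies within the daylight-saving period (25 March – 25 November), so Wynek Coast is on daylight time, UTC−09:30.
14:30 Wynek Coast + 9h30m = 00:00 UTC (rolling into the next day, 24 April 2017).
1 April 2017 is a Saturday, so the first Monday is April 3 and the fourth is April 24.
1 November 2017 is a Wednesday, so Saturdays fall on 4, 11, 18, 25; the last is November 25.
At the standard offset (UTC−05:00), 00:00 UTC − 5h = 19:00 Zelor standard time (rolling into the previous day, 23 April 2017).
The standard-time date in Zelor, April 23, 2017, is outside the daylight-saving period (24 April – 25 November), so Zelor is on standard time, UTC−05:00.
00:00 UTC − 5h = 19:00 Zelor (rolling into the previous day, 23 April 2017).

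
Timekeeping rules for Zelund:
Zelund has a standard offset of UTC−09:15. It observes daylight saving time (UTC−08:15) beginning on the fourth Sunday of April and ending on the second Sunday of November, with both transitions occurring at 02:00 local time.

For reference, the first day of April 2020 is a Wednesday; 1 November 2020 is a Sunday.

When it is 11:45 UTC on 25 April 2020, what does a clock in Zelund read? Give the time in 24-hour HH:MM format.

02:30

1 April 2020 is a Wednesday, so the first Sunday is April 5 and the fourth is April 26.
1 November 2020 is a Sunday, so the first Sunday is November 1 and the second is November 8.
At the standard offset (UTC−09:15), 11:45 UTC − 9h15m = 02:30 Zelund standard time.
The standard-time date in Zelund, 25 April 2020, does not fall between 26 April and 8 November, so daylight saving is not in effect and Zelund is at UTC−09:15.
11:45 UTC − 9h15m = 02:30 local.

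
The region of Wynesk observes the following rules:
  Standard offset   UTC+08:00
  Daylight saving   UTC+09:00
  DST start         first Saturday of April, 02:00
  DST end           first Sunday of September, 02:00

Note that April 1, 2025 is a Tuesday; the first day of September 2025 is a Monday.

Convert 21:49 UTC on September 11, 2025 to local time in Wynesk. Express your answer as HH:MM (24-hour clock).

05:49

1 April 2025 is a Tuesday, so the first Saturday is April 5.
1 September 2025 is a Monday, so the first Sunday is September 7.
At the standard offset (UTC+08:00), 21:49 UTC + 8h = 05:49 Wynesk standard time (rolling into the next day, 12 September 2025).
The standard-time date in Wynesk, September 12, 2025, is outside the daylight-saving period (5 April – 7 September), so Wynesk is on standard time, UTC+08:00.
21:49 UTC + 8h = 05:49 local (rolling into the next day, 12 September 2025).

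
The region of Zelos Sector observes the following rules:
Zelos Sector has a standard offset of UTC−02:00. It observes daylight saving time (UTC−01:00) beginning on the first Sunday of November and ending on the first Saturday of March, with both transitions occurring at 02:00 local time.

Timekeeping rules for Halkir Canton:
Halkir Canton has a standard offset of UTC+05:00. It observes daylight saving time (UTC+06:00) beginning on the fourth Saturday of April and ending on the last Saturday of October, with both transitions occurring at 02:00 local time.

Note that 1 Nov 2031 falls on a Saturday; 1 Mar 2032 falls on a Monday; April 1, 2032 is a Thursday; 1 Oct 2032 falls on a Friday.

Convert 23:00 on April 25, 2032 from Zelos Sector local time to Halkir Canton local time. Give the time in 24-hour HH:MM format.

1 November 2031 is a Saturday, so the first Sunday is November 2.
1 March 2032 is a Monday, so the first Saturday is March 6.
April 25, 2032 does not fall between 2 November 2031 and 6 March 2032, so daylight saving is not in effect and Zelos Sector is at UTC−02:00.
23:00 Zelos Sector + 2h = 01:00 UTC (rolling into the next day, 26 April 2032).
1 April 2032 is a Thursday, so the first Saturday is April 3 and the fourth is April 24.
1 October 2032 is a Friday, so Saturdays fall on 2, 9, 16, 23, 30; the last is October 30.
At the standard offset (UTC+05:00), 01:00 UTC + 5h = 06:00 Halkir Canton standard time.
Daylight saving runs 24 April – 30 October; the standard-time date in Halkir Canton, April 26, 2032, is inside that window, so Halkir Canton is at UTC+06:00.
01:00 UTC + 6h = 07:00 Halkir Canton.

07:00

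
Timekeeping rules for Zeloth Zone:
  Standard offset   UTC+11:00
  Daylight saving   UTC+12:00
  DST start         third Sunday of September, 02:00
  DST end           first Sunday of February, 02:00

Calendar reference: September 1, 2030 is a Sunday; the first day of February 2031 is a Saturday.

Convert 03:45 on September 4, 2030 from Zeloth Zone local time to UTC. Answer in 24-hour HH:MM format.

1 September 2030 is a Sunday, so the first Sunday is September 1 and the third is September 15.
1 February 2031 is a Saturday, so the first Sunday is February 2.
September 4, 2030 does not fall between 15 September 2030 and 2 February 2031, so daylight saving is not in effect and Zeloth Zone is at UTC+11:00.
03:45 local − 11h = 16:45 UTC (rolling into the previous day, 3 September 2030).

16:45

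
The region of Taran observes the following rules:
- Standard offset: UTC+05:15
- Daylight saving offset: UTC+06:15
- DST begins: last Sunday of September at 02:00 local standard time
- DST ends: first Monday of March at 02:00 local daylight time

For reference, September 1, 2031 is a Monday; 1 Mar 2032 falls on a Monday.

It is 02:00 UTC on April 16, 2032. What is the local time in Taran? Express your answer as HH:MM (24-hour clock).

1 September 2031 is a Monday, so Sundays fall on 7, 14, 21, 28; the last is September 28.
1 March 2032 is a Monday, so the first Monday is March 1.
At the standard offset (UTC+05:15), 02:00 UTC + 5h15m = 07:15 Taran standard time.
Daylight saving runs 28 September 2031 – 1 March 2032; the standard-time date in Taran, April 16, 2032, is outside that window, so Taran is on standard time at UTC+05:15.
02:00 UTC + 5h15m = 07:15 local.

07:15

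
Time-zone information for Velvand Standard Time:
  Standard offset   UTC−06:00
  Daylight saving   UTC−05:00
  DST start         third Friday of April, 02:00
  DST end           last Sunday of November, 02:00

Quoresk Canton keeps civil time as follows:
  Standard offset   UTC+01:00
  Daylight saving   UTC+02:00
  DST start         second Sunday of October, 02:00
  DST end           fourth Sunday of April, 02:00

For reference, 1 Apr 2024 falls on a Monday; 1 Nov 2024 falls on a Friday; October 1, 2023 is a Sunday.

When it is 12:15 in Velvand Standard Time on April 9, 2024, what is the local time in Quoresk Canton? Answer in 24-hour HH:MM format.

20:15

1 April 2024 is a Monday, so the first Friday is April 5 and the third is April 19.
1 November 2024 is a Friday, so Sundays fall on 3, 10, 17, 24; the last is November 24.
Daylight saving runs 19 April – 24 November; April 9, 2024 is outside that window, so Velvand Standard Time is on standard time at UTC−06:00.
12:15 Velvand Standard Time + 6h = 18:15 UTC.
1 October 2023 is a Sunday, so the first Sunday is October 1 and the second is October 8.
1 April 2024 is a Monday, so the first Sunday is April 7 and the fourth is April 28.
At the standard offset (UTC+01:00), 18:15 UTC + 1h = 19:15 Quoresk Canton standard time.
Daylight saving runs 8 October 2023 – 28 April 2024; the standard-time date in Quoresk Canton, April 9, 2024, is inside that window, so Quoresk Canton is at UTC+02:00.
18:15 UTC + 2h = 20:15 Quoresk Canton.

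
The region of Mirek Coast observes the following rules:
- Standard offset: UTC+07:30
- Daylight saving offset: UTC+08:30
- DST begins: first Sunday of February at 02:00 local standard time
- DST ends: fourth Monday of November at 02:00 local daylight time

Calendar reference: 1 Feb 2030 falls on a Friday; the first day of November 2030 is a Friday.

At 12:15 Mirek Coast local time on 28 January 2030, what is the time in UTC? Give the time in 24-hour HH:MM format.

1 February 2030 is a Friday, so the first Sunday is February 3.
1 November 2030 is a Friday, so the first Monday is November 4 and the fourth is November 25.
28 January 2030 is outside the daylight-saving period (3 February – 25 November), so Mirek Coast is on standard time, UTC+07:30.
12:15 local − 7h30m = 04:45 UTC.

04:45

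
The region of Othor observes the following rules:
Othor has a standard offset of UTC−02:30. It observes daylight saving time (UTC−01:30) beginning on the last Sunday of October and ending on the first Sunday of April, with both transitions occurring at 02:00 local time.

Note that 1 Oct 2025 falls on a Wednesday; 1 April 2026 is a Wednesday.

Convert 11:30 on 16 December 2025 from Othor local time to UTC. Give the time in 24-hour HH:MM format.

13:00

1 October 2025 is a Wednesday, so Sundays fall on 5, 12, 19, 26; the last is October 26.
1 April 2026 is a Wednesday, so the first Sunday is April 5.
16 December 2025 falls between 26 October 2025 and 5 April 2026, so daylight saving is in effect and Othor is at UTC−01:30.
11:30 local + 1h30m = 13:00 UTC.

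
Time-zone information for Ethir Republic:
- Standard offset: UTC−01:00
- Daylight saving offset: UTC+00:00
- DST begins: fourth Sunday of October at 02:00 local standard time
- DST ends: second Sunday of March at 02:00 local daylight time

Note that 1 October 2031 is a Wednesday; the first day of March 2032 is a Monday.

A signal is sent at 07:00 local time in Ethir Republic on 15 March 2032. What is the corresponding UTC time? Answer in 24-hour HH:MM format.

1 October 2031 is a Wednesday, so the first Sunday is October 5 and the fourth is October 26.
1 March 2032 is a Monday, so the first Sunday is March 7 and the second is March 14.
15 March 2032 does not fall between 26 October 2031 and 14 March 2032, so daylight saving is not in effect and Ethir Republic is at UTC−01:00.
07:00 local + 1h = 08:00 UTC.

08:00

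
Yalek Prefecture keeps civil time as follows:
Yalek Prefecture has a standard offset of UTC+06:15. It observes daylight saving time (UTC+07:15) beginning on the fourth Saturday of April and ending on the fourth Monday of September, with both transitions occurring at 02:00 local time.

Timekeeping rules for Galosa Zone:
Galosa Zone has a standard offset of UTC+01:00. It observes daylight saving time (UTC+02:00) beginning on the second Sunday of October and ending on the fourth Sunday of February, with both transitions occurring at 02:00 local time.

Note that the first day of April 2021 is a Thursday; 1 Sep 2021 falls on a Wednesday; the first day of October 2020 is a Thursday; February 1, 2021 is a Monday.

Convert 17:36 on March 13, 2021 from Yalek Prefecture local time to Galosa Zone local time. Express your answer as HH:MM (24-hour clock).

1 April 2021 is a Thursday, so the first Saturday is April 3 and the fourth is April 24.
1 September 2021 is a Wednesday, so the first Monday is September 6 and the fourth is September 27.
March 13, 2021 is outside the daylight-saving period (24 April – 27 September), so Yalek Prefecture is on standard time, UTC+06:15.
17:36 Yalek Prefecture − 6h15m = 11:21 UTC.
1 October 2020 is a Thursday, so the first Sunday is October 4 and the second is October 11.
1 February 2021 is a Monday, so the first Sunday is February 7 and the fourth is February 28.
At the standard offset (UTC+01:00), 11:21 UTC + 1h = 12:21 Galosa Zone standard time.
The standard-time date in Galosa Zone, March 13, 2021, does not fall between 11 October 2020 and 28 February 2021, so daylight saving is not in effect and Galosa Zone is at UTC+01:00.
11:21 UTC + 1h = 12:21 Galosa Zone.

12:21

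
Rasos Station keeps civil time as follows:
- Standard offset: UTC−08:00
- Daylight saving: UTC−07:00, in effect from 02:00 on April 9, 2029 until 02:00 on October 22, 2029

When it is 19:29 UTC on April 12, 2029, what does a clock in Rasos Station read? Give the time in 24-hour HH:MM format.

At the standard offset (UTC−08:00), 19:29 UTC − 8h = 11:29 Rasos Station standard time.
The standard-time date in Rasos Station, April 12, 2029, lies within the daylight-saving period (9 April – 22 October), so Rasos Station is on daylight time, UTC−07:00.
19:29 UTC − 7h = 12:29 local.

12:29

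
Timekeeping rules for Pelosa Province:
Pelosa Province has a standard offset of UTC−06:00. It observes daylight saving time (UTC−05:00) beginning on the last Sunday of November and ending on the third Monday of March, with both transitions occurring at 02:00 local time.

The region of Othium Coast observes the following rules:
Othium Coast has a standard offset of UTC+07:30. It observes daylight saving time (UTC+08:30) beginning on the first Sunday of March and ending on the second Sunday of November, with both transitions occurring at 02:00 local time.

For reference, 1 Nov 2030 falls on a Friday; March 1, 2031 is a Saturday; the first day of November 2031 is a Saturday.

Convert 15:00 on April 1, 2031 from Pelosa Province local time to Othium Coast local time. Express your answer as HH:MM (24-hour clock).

1 November 2030 is a Friday, so Sundays fall on 3, 10, 17, 24; the last is November 24.
1 March 2031 is a Saturday, so the first Monday is March 3 and the third is March 17.
Daylight saving runs 24 November 2030 – 17 March 2031; April 1, 2031 is outside that window, so Pelosa Province is on standard time at UTC−06:00.
15:00 Pelosa Province + 6h = 21:00 UTC.
1 March 2031 is a Saturday, so the first Sunday is March 2.
1 November 2031 is a Saturday, so the first Sunday is November 2 and the second is November 9.
At the standard offset (UTC+07:30), 21:00 UTC + 7h30m = 04:30 Othium Coast standard time (rolling into the next day, 2 April 2031).
The standard-time date in Othium Coast, April 2, 2031, lies within the daylight-saving period (2 March – 9 November), so Othium Coast is on daylight time, UTC+08:30.
21:00 UTC + 8h30m = 05:30 Othium Coast (rolling into the next day, 2 April 2031).

05:30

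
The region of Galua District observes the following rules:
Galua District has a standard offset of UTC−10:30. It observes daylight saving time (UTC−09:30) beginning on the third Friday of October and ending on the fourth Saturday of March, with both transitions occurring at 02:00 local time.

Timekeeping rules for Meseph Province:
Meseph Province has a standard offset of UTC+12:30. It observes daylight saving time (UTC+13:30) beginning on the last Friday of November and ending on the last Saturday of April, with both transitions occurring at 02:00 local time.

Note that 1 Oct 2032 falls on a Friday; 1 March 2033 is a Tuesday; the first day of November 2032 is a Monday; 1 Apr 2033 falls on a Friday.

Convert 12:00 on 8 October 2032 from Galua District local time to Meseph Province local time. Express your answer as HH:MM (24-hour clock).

1 October 2032 is a Friday, so the first Friday is October 1 and the third is October 15.
1 March 2033 is a Tuesday, so the first Saturday is March 5 and the fourth is March 26.
8 October 2032 does not fall between 15 October 2032 and 26 March 2033, so daylight saving is not in effect and Galua District is at UTC−10:30.
12:00 Galua District + 10h30m = 22:30 UTC.
1 November 2032 is a Monday, so Fridays fall on 5, 12, 19, 26; the last is November 26.
1 April 2033 is a Friday, so Saturdays fall on 2, 9, 16, 23, 30; the last is April 30.
At the standard offset (UTC+12:30), 22:30 UTC + 12h30m = 11:00 Meseph Province standard time (rolling into the next day, 9 October 2032).
Daylight saving runs 26 November 2032 – 30 April 2033; the standard-time date in Meseph Province, 9 October 2032, is outside that window, so Meseph Province is on standard time at UTC+12:30.
22:30 UTC + 12h30m = 11:00 Meseph Province (rolling into the next day, 9 October 2032).

11:00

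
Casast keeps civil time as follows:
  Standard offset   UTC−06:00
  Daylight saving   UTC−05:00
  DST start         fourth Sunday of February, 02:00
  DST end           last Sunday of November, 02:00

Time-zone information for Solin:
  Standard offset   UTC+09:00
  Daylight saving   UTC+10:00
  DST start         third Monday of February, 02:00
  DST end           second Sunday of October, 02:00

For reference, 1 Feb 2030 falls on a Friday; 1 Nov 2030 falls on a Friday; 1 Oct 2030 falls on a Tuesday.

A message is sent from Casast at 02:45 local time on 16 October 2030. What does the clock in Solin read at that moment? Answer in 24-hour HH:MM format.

16:45

1 February 2030 is a Friday, so the first Sunday is February 3 and the fourth is February 24.
1 November 2030 is a Friday, so Sundays fall on 3, 10, 17, 24; the last is November 24.
Daylight saving runs 24 February – 24 November; 16 October 2030 is inside that window, so Casast is at UTC−05:00.
02:45 Casast + 5h = 07:45 UTC.
1 February 2030 is a Friday, so the first Monday is February 4 and the third is February 18.
1 October 2030 is a Tuesday, so the first Sunday is October 6 and the second is October 13.
At the standard offset (UTC+09:00), 07:45 UTC + 9h = 16:45 Solin standard time.
The standard-time date in Solin, 16 October 2030, does not fall between 18 February and 13 October, so daylight saving is not in effect and Solin is at UTC+09:00.
07:45 UTC + 9h = 16:45 Solin.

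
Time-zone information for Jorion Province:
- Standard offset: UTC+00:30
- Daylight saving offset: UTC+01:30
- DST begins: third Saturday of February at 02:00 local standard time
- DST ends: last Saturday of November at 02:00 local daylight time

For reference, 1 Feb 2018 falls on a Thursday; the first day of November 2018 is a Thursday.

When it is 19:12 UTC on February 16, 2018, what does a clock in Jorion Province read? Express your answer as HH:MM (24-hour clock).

19:42

1 February 2018 is a Thursday, so the first Saturday is February 3 and the third is February 17.
1 November 2018 is a Thursday, so Saturdays fall on 3, 10, 17, 24; the last is November 24.
At the standard offset (UTC+00:30), 19:12 UTC + 0h30m = 19:42 Jorion Province standard time.
The standard-time date in Jorion Province, February 16, 2018, does not fall between 17 February and 24 November, so daylight saving is not in effect and Jorion Province is at UTC+00:30.
19:12 UTC + 0h30m = 19:42 local.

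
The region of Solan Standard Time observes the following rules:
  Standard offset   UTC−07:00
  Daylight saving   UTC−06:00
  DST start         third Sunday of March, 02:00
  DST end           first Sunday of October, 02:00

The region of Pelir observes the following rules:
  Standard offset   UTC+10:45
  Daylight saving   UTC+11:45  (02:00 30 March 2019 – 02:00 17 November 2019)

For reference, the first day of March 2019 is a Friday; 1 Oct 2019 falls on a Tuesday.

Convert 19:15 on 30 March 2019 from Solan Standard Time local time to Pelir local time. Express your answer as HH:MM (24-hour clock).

13:00

1 March 2019 is a Friday, so the first Sunday is March 3 and the third is March 17.
1 October 2019 is a Tuesday, so the first Sunday is October 6.
30 March 2019 lies within the daylight-saving period (17 March – 6 October), so Solan Standard Time is on daylight time, UTC−06:00.
19:15 Solan Standard Time + 6h = 01:15 UTC (rolling into the next day, 31 March 2019).
At the standard offset (UTC+10:45), 01:15 UTC + 10h45m = 12:00 Pelir standard time.
The standard-time date in Pelir, 31 March 2019, falls between 30 March and 17 November, so daylight saving is in effect and Pelir is at UTC+11:45.
01:15 UTC + 11h45m = 13:00 Pelir.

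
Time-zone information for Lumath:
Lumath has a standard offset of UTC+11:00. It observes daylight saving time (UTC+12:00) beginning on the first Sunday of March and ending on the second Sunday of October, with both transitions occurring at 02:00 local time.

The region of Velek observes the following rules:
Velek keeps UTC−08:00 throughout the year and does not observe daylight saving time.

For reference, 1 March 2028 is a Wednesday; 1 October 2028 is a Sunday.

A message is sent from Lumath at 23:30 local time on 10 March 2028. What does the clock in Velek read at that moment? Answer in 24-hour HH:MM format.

1 March 2028 is a Wednesday, so the first Sunday is March 5.
1 October 2028 is a Sunday, so the first Sunday is October 1 and the second is October 8.
10 March 2028 lies within the daylight-saving period (5 March – 8 October), so Lumath is on daylight time, UTC+12:00.
23:30 Lumath − 12h = 11:30 UTC.
Velek has no daylight saving, so its offset is UTC−08:00 year-round.
11:30 UTC − 8h = 03:30 Velek.

03:30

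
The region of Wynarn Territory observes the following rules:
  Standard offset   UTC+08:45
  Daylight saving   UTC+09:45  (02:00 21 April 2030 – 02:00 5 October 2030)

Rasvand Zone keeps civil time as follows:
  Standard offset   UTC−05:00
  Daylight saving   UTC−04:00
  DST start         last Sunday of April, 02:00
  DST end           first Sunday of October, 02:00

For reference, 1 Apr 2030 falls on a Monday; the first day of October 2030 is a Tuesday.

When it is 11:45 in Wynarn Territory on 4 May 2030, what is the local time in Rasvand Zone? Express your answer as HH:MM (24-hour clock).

4 May 2030 falls between 21 April and 5 October, so daylight saving is in effect and Wynarn Territory is at UTC+09:45.
11:45 Wynarn Territory − 9h45m = 02:00 UTC.
1 April 2030 is a Monday, so Sundays fall on 7, 14, 21, 28; the last is April 28.
1 October 2030 is a Tuesday, so the first Sunday is October 6.
At the standard offset (UTC−05:00), 02:00 UTC − 5h = 21:00 Rasvand Zone standard time (rolling into the previous day, 3 May 2030).
The standard-time date in Rasvand Zone, 3 May 2030, falls between 28 April and 6 October, so daylight saving is in effect and Rasvand Zone is at UTC−04:00.
02:00 UTC − 4h = 22:00 Rasvand Zone (rolling into the previous day, 3 May 2030).

22:00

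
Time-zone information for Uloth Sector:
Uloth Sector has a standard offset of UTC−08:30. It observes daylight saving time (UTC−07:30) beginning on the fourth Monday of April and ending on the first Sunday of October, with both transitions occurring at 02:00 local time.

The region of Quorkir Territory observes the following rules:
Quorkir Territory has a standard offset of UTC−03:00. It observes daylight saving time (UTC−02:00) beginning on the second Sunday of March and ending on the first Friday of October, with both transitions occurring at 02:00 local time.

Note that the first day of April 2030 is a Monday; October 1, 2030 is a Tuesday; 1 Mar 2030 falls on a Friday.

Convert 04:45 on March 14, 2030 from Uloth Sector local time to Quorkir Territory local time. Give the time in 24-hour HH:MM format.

1 April 2030 is a Monday, so the first Monday is April 1 and the fourth is April 22.
1 October 2030 is a Tuesday, so the first Sunday is October 6.
March 14, 2030 does not fall between 22 April and 6 October, so daylight saving is not in effect and Uloth Sector is at UTC−08:30.
04:45 Uloth Sector + 8h30m = 13:15 UTC.
1 March 2030 is a Friday, so the first Sunday is March 3 and the second is March 10.
1 October 2030 is a Tuesday, so the first Friday is October 4.
At the standard offset (UTC−03:00), 13:15 UTC − 3h = 10:15 Quorkir Territory standard time.
Daylight saving runs 10 March – 4 October; the standard-time date in Quorkir Territory, March 14, 2030, is inside that window, so Quorkir Territory is at UTC−02:00.
13:15 UTC − 2h = 11:15 Quorkir Territory.

11:15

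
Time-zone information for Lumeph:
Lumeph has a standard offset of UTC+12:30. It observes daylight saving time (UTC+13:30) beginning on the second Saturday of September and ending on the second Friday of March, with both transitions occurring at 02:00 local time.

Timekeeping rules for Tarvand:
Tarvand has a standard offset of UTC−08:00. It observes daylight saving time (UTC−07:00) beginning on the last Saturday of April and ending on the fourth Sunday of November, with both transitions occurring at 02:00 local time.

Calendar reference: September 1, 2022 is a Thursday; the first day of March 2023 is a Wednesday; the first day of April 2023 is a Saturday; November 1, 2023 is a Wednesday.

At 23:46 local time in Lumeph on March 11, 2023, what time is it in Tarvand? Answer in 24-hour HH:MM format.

03:16

1 September 2022 is a Thursday, so the first Saturday is September 3 and the second is September 10.
1 March 2023 is a Wednesday, so the first Friday is March 3 and the second is March 10.
March 11, 2023 does not fall between 10 September 2022 and 10 March 2023, so daylight saving is not in effect and Lumeph is at UTC+12:30.
23:46 Lumeph − 12h30m = 11:16 UTC.
1 April 2023 is a Saturday, so Saturdays fall on 1, 8, 15, 22, 29; the last is April 29.
1 November 2023 is a Wednesday, so the first Sunday is November 5 and the fourth is November 26.
At the standard offset (UTC−08:00), 11:16 UTC − 8h = 03:16 Tarvand standard time.
The standard-time date in Tarvand, March 11, 2023, is outside the daylight-saving period (29 April – 26 November), so Tarvand is on standard time, UTC−08:00.
11:16 UTC − 8h = 03:16 Tarvand.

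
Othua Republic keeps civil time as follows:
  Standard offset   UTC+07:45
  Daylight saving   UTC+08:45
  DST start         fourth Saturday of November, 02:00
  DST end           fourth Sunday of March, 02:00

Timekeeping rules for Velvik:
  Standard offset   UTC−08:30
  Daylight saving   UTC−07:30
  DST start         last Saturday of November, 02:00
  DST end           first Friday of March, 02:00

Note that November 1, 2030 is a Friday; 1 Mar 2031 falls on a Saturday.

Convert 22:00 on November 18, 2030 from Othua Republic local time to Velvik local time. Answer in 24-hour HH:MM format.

05:45

1 November 2030 is a Friday, so the first Saturday is November 2 and the fourth is November 23.
1 March 2031 is a Saturday, so the first Sunday is March 2 and the fourth is March 23.
November 18, 2030 does not fall between 23 November 2030 and 23 March 2031, so daylight saving is not in effect and Othua Republic is at UTC+07:45.
22:00 Othua Republic − 7h45m = 14:15 UTC.
1 November 2030 is a Friday, so Saturdays fall on 2, 9, 16, 23, 30; the last is November 30.
1 March 2031 is a Saturday, so the first Friday is March 7.
At the standard offset (UTC−08:30), 14:15 UTC − 8h30m = 05:45 Velvik standard time.
The standard-time date in Velvik, November 18, 2030, does not fall between 30 November 2030 and 7 March 2031, so daylight saving is not in effect and Velvik is at UTC−08:30.
14:15 UTC − 8h30m = 05:45 Velvik.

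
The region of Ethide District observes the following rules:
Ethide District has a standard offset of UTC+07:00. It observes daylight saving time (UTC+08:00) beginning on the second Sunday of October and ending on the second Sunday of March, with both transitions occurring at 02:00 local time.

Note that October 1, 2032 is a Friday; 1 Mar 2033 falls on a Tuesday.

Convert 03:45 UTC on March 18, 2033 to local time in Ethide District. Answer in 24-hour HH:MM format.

1 October 2032 is a Friday, so the first Sunday is October 3 and the second is October 10.
1 March 2033 is a Tuesday, so the first Sunday is March 6 and the second is March 13.
At the standard offset (UTC+07:00), 03:45 UTC + 7h = 10:45 Ethide District standard time.
The standard-time date in Ethide District, March 18, 2033, does not fall between 10 October 2032 and 13 March 2033, so daylight saving is not in effect and Ethide District is at UTC+07:00.
03:45 UTC + 7h = 10:45 local.

10:45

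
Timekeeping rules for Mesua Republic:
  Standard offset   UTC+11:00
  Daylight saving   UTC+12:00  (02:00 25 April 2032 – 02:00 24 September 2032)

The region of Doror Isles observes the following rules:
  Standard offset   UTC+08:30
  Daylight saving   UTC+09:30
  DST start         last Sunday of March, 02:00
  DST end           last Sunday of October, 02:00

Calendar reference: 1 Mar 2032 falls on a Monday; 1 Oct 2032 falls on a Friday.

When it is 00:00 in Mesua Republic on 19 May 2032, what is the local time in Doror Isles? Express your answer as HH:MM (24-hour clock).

19 May 2032 falls between 25 April and 24 September, so daylight saving is in effect and Mesua Republic is at UTC+12:00.
00:00 Mesua Republic − 12h = 12:00 UTC (rolling into the previous day, 18 May 2032).
1 March 2032 is a Monday, so Sundays fall on 7, 14, 21, 28; the last is March 28.
1 October 2032 is a Friday, so Sundays fall on 3, 10, 17, 24, 31; the last is October 31.
At the standard offset (UTC+08:30), 12:00 UTC + 8h30m = 20:30 Doror Isles standard time.
Daylight saving runs 28 March – 31 October; the standard-time date in Doror Isles, 18 May 2032, is inside that window, so Doror Isles is at UTC+09:30.
12:00 UTC + 9h30m = 21:30 Doror Isles.

21:30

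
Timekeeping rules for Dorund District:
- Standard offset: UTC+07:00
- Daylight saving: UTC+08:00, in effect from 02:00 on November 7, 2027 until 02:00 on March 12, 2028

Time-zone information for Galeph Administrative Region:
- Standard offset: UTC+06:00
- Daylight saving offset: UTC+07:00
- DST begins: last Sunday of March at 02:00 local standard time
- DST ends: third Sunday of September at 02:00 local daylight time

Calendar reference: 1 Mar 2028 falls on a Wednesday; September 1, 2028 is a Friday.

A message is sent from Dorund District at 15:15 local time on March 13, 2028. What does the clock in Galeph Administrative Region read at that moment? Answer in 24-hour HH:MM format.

14:15

March 13, 2028 is outside the daylight-saving period (7 November 2027 – 12 March 2028), so Dorund District is on standard time, UTC+07:00.
15:15 Dorund District − 7h = 08:15 UTC.
1 March 2028 is a Wednesday, so Sundays fall on 5, 12, 19, 26; the last is March 26.
1 September 2028 is a Friday, so the first Sunday is September 3 and the third is September 17.
At the standard offset (UTC+06:00), 08:15 UTC + 6h = 14:15 Galeph Administrative Region standard time.
The standard-time date in Galeph Administrative Region, March 13, 2028, does not fall between 26 March and 17 September, so daylight saving is not in effect and Galeph Administrative Region is at UTC+06:00.
08:15 UTC + 6h = 14:15 Galeph Administrative Region.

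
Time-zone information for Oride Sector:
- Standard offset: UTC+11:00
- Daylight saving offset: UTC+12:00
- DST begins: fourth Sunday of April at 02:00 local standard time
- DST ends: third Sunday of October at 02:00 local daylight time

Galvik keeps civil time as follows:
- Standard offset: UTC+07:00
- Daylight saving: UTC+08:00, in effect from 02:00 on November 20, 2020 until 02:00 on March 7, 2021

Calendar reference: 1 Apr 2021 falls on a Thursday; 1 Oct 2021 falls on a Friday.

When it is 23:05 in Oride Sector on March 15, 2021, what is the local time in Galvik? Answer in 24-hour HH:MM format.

1 April 2021 is a Thursday, so the first Sunday is April 4 and the fourth is April 25.
1 October 2021 is a Friday, so the first Sunday is October 3 and the third is October 17.
March 15, 2021 does not fall between 25 April and 17 October, so daylight saving is not in effect and Oride Sector is at UTC+11:00.
23:05 Oride Sector − 11h = 12:05 UTC.
At the standard offset (UTC+07:00), 12:05 UTC + 7h = 19:05 Galvik standard time.
The standard-time date in Galvik, March 15, 2021, does not fall between 20 November 2020 and 7 March 2021, so daylight saving is not in effect and Galvik is at UTC+07:00.
12:05 UTC + 7h = 19:05 Galvik.

19:05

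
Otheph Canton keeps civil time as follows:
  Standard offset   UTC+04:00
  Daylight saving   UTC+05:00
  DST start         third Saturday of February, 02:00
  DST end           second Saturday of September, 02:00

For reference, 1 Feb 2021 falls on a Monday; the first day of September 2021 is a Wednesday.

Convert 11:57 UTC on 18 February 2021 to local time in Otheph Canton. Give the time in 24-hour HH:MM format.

1 February 2021 is a Monday, so the first Saturday is February 6 and the third is February 20.
1 September 2021 is a Wednesday, so the first Saturday is September 4 and the second is September 11.
At the standard offset (UTC+04:00), 11:57 UTC + 4h = 15:57 Otheph Canton standard time.
The standard-time date in Otheph Canton, 18 February 2021, does not fall between 20 February and 11 September, so daylight saving is not in effect and Otheph Canton is at UTC+04:00.
11:57 UTC + 4h = 15:57 local.

15:57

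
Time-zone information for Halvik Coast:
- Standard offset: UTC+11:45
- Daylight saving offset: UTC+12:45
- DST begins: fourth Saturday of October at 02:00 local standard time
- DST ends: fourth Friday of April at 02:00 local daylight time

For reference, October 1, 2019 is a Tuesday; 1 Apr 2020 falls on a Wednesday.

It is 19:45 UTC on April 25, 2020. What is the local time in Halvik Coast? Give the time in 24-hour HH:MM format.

07:30

1 October 2019 is a Tuesday, so the first Saturday is October 5 and the fourth is October 26.
1 April 2020 is a Wednesday, so the first Friday is April 3 and the fourth is April 24.
At the standard offset (UTC+11:45), 19:45 UTC + 11h45m = 07:30 Halvik Coast standard time (rolling into the next day, 26 April 2020).
Daylight saving runs 26 October 2019 – 24 April 2020; the standard-time date in Halvik Coast, April 26, 2020, is outside that window, so Halvik Coast is on standard time at UTC+11:45.
19:45 UTC + 11h45m = 07:30 local (rolling into the next day, 26 April 2020).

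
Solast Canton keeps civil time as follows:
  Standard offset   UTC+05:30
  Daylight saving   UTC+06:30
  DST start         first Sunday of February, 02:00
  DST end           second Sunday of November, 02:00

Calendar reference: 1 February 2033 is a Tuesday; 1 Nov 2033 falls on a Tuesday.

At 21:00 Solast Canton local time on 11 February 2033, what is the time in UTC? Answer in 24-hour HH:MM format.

1 February 2033 is a Tuesday, so the first Sunday is February 6.
1 November 2033 is a Tuesday, so the first Sunday is November 6 and the second is November 13.
11 February 2033 lies within the daylight-saving period (6 February – 13 November), so Solast Canton is on daylight time, UTC+06:30.
21:00 local − 6h30m = 14:30 UTC.

14:30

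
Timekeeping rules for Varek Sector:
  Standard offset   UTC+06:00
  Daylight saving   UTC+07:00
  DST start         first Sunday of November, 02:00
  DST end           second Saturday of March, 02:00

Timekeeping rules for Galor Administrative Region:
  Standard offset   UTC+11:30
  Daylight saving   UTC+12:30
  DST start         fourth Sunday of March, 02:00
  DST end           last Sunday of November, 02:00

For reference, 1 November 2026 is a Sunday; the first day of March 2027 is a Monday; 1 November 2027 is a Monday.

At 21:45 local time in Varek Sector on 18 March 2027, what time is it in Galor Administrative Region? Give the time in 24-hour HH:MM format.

03:15

1 November 2026 is a Sunday, so the first Sunday is November 1.
1 March 2027 is a Monday, so the first Saturday is March 6 and the second is March 13.
Daylight saving runs 1 November 2026 – 13 March 2027; 18 March 2027 is outside that window, so Varek Sector is on standard time at UTC+06:00.
21:45 Varek Sector − 6h = 15:45 UTC.
1 March 2027 is a Monday, so the first Sunday is March 7 and the fourth is March 28.
1 November 2027 is a Monday, so Sundays fall on 7, 14, 21, 28; the last is November 28.
At the standard offset (UTC+11:30), 15:45 UTC + 11h30m = 03:15 Galor Administrative Region standard time (rolling into the next day, 19 March 2027).
The standard-time date in Galor Administrative Region, 19 March 2027, is outside the daylight-saving period (28 March – 28 November), so Galor Administrative Region is on standard time, UTC+11:30.
15:45 UTC + 11h30m = 03:15 Galor Administrative Region (rolling into the next day, 19 March 2027).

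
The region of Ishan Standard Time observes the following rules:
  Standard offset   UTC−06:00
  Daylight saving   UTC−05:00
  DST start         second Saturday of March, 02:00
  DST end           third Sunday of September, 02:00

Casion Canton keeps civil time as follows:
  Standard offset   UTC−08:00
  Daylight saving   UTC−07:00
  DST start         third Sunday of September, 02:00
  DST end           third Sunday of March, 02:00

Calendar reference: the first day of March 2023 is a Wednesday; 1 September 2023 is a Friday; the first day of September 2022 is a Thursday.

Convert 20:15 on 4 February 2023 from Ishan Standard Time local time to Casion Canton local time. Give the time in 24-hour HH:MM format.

1 March 2023 is a Wednesday, so the first Saturday is March 4 and the second is March 11.
1 September 2023 is a Friday, so the first Sunday is September 3 and the third is September 17.
Daylight saving runs 11 March – 17 September; 4 February 2023 is outside that window, so Ishan Standard Time is on standard time at UTC−06:00.
20:15 Ishan Standard Time + 6h = 02:15 UTC (rolling into the next day, 5 February 2023).
1 September 2022 is a Thursday, so the first Sunday is September 4 and the third is September 18.
1 March 2023 is a Wednesday, so the first Sunday is March 5 and the third is March 19.
At the standard offset (UTC−08:00), 02:15 UTC − 8h = 18:15 Casion Canton standard time (rolling into the previous day, 4 February 2023).
The standard-time date in Casion Canton, 4 February 2023, lies within the daylight-saving period (18 September 2022 – 19 March 2023), so Casion Canton is on daylight time, UTC−07:00.
02:15 UTC − 7h = 19:15 Casion Canton (rolling into the previous day, 4 February 2023).

19:15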